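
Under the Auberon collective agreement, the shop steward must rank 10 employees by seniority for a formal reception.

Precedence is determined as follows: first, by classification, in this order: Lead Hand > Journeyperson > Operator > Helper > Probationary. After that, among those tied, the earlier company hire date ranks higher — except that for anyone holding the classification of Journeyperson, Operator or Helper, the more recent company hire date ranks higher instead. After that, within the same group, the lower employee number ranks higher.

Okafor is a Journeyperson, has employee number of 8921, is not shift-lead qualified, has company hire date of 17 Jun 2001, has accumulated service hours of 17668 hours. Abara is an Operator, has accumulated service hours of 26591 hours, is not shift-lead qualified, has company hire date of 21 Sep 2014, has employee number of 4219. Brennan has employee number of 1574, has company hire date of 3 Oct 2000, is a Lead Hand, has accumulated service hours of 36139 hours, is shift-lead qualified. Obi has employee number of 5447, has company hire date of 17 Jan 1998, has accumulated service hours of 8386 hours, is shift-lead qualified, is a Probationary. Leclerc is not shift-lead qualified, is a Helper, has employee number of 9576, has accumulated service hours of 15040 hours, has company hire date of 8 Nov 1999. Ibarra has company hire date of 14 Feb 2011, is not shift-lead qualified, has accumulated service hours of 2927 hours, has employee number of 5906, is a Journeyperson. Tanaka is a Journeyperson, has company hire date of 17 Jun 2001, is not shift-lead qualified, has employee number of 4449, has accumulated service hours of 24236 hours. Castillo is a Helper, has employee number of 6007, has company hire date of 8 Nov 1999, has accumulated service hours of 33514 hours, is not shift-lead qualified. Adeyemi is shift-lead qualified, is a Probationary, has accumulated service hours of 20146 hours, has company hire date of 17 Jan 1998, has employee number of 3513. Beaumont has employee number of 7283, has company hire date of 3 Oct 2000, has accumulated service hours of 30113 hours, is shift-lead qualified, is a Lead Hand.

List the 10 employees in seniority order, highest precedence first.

Brennan, Beaumont, Ibarra, Tanaka, Okafor, Abara, Castillo, Leclerc, Adeyemi, Obi

By classification: Brennan and Beaumont (Lead Hand); then Ibarra, Tanaka and Okafor (Journeyperson); then Abara (Operator); then Castillo and Leclerc (Helper); then Adeyemi and Obi (Probationary).
Brennan and Beaumont both have company hire date 3 Oct 2000, so the next rule applies.
Among Brennan and Beaumont, by employee number (lower first): Brennan (1574) before Beaumont (7283).
Among Ibarra, Tanaka and Okafor, by company hire date (later first) (reversed rule for this group): Ibarra (14 Feb 2011) before Tanaka and Okafor (17 Jun 2001).
Among Tanaka and Okafor, by employee number (lower first): Tanaka (4449) before Okafor (8921).
Castillo and Leclerc both have company hire date 8 Nov 1999, so the next rule applies.
Among Castillo and Leclerc, by employee number (lower first): Castillo (6007) before Leclerc (9576).
Adeyemi and Obi both have company hire date 17 Jan 1998, so the next rule applies.
Among Adeyemi and Obi, by employee number (lower first): Adeyemi (3513) before Obi (5447).
Full order: Brennan, Beaumont, Ibarra, Tanaka, Okafor, Abara, Castillo, Leclerc, Adeyemi, Obi.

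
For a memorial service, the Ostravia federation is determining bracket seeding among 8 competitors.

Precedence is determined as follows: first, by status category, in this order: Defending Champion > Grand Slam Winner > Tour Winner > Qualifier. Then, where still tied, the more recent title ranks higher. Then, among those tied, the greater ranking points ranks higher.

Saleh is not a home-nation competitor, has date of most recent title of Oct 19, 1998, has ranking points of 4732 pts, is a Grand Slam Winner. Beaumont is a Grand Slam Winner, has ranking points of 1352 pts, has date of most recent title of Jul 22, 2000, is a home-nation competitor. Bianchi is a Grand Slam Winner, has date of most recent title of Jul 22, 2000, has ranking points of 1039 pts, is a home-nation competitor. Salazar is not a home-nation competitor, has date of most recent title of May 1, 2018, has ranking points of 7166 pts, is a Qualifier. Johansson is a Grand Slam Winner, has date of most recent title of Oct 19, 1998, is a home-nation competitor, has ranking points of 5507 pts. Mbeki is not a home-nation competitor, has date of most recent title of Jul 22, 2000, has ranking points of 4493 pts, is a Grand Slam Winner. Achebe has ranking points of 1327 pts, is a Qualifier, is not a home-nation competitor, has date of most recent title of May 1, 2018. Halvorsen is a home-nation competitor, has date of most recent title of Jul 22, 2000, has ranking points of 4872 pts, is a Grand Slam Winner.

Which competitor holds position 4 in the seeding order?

By status category: Halvorsen, Mbeki, Beaumont, Bianchi, Johansson and Saleh (Grand Slam Winner); then Salazar and Achebe (Qualifier).
Among Halvorsen, Mbeki, Beaumont, Bianchi, Johansson and Saleh, by date of most recent title (later first): Halvorsen, Mbeki, Beaumont and Bianchi (Jul 22, 2000) before Johansson and Saleh (Oct 19, 1998).
Among Halvorsen, Mbeki, Beaumont and Bianchi, by ranking points (higher first): Halvorsen (4872 pts) before Mbeki (4493 pts) before Beaumont (1352 pts) before Bianchi (1039 pts).
Among Johansson and Saleh, by ranking points (higher first): Johansson (5507 pts) before Saleh (4732 pts).
Salazar and Achebe both have date of most recent title May 1, 2018, so the next rule applies.
Among Salazar and Achebe, by ranking points (higher first): Salazar (7166 pts) before Achebe (1327 pts).
Order: Halvorsen, Mbeki, Beaumont, Bianchi, Johansson, Saleh, Salazar, Achebe.

Bianchi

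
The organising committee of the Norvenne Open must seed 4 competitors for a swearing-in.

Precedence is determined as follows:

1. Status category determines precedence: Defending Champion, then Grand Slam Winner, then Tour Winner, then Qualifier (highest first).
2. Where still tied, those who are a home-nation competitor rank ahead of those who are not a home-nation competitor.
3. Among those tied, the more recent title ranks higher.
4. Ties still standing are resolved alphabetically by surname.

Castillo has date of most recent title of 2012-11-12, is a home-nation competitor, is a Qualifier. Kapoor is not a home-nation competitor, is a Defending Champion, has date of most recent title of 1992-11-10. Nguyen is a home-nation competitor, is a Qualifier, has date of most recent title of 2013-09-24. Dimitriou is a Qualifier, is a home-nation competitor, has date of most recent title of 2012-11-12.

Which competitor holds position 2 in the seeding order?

Nguyen

By status category: Kapoor (Defending Champion); then Nguyen, Castillo and Dimitriou (Qualifier).
Nguyen, Castillo and Dimitriou are each a home-nation competitor, so the next rule applies.
Among Nguyen, Castillo and Dimitriou, by date of most recent title (later first): Nguyen (2013-09-24) before Castillo and Dimitriou (2012-11-12).
Among Castillo and Dimitriou, alphabetically by surname: Castillo before Dimitriou.
Order: Kapoor, Nguyen, Castillo, Dimitriou.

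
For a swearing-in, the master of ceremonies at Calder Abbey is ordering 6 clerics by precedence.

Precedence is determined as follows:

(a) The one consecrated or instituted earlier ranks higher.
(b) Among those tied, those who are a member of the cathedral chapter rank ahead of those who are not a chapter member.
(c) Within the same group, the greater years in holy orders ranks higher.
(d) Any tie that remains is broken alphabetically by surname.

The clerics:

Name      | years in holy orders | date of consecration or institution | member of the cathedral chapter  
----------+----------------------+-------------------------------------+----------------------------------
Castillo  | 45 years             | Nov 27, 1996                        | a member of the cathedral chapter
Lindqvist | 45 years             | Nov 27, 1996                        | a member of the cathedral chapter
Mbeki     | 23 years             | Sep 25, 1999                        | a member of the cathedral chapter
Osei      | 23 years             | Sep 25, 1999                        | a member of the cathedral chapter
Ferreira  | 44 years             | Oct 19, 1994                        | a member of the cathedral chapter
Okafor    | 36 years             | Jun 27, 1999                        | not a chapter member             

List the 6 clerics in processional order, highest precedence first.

By date of consecration or institution (earlier first): Ferreira (Oct 19, 1994); then Castillo and Lindqvist (both Nov 27, 1996); then Okafor (Jun 27, 1999); then Mbeki and Osei (both Sep 25, 1999).
Castillo and Lindqvist are each a member of the cathedral chapter, so the next rule applies.
Castillo and Lindqvist both have years in holy orders 45 years, so the next rule applies.
Among Castillo and Lindqvist, alphabetically by surname: Castillo before Lindqvist.
Mbeki and Osei are each a member of the cathedral chapter, so the next rule applies.
Mbeki and Osei both have years in holy orders 23 years, so the next rule applies.
Among Mbeki and Osei, alphabetically by surname: Mbeki before Osei.
Full order: Ferreira, Castillo, Lindqvist, Okafor, Mbeki, Osei.

Ferreira, Castillo, Lindqvist, Okafor, Mbeki, Osei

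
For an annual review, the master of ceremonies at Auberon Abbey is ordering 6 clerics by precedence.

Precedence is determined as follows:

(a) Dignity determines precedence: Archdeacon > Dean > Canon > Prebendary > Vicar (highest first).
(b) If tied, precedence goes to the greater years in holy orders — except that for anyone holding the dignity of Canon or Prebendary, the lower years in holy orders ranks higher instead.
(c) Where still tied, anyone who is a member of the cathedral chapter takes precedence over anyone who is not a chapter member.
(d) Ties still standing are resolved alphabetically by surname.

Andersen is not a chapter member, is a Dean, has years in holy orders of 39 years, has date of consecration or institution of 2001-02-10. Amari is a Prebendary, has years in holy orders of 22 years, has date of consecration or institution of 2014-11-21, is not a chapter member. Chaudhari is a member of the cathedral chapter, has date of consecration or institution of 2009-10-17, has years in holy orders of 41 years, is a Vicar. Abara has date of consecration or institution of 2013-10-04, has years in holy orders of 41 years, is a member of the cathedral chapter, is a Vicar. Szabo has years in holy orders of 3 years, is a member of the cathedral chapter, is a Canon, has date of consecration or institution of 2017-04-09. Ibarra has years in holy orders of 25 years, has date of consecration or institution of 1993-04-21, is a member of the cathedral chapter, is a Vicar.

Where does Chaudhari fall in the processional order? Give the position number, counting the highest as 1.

5

By dignity: Andersen (Dean); then Szabo (Canon); then Amari (Prebendary); then Abara, Chaudhari and Ibarra (Vicar).
Among Abara, Chaudhari and Ibarra, by years in holy orders (higher first): Abara and Chaudhari (41 years) before Ibarra (25 years).
Abara and Chaudhari are each a member of the cathedral chapter, so the next rule applies.
Among Abara and Chaudhari, alphabetically by surname: Abara before Chaudhari.
Order: Andersen, Szabo, Amari, Abara, Chaudhari, Ibarra. So position 5.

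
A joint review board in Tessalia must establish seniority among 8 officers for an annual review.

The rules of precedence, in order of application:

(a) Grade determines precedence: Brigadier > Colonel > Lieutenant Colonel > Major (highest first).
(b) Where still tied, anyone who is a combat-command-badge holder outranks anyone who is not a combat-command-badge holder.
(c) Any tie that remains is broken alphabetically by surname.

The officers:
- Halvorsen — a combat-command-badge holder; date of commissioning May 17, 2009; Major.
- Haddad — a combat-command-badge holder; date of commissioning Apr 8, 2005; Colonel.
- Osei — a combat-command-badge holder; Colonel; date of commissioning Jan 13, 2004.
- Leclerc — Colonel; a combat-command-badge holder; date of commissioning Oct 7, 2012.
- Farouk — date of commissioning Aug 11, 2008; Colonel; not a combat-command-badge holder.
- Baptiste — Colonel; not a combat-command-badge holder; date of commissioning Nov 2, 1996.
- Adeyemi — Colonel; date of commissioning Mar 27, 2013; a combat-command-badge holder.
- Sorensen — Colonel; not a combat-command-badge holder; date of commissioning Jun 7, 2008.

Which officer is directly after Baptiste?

By grade: Adeyemi, Haddad, Leclerc, Osei, Baptiste, Farouk and Sorensen (Colonel); then Halvorsen (Major).
Among Adeyemi, Haddad, Leclerc, Osei, Baptiste, Farouk and Sorensen, a combat-command-badge holder before not a combat-command-badge holder: Adeyemi, Haddad, Leclerc and Osei (a combat-command-badge holder) before Baptiste, Farouk and Sorensen (not a combat-command-badge holder).
Among Adeyemi, Haddad, Leclerc and Osei, alphabetically by surname: Adeyemi before Haddad before Leclerc before Osei.
Among Baptiste, Farouk and Sorensen, alphabetically by surname: Baptiste before Farouk before Sorensen.
Order: Adeyemi, Haddad, Leclerc, Osei, Baptiste, Farouk, Sorensen, Halvorsen.

Farouk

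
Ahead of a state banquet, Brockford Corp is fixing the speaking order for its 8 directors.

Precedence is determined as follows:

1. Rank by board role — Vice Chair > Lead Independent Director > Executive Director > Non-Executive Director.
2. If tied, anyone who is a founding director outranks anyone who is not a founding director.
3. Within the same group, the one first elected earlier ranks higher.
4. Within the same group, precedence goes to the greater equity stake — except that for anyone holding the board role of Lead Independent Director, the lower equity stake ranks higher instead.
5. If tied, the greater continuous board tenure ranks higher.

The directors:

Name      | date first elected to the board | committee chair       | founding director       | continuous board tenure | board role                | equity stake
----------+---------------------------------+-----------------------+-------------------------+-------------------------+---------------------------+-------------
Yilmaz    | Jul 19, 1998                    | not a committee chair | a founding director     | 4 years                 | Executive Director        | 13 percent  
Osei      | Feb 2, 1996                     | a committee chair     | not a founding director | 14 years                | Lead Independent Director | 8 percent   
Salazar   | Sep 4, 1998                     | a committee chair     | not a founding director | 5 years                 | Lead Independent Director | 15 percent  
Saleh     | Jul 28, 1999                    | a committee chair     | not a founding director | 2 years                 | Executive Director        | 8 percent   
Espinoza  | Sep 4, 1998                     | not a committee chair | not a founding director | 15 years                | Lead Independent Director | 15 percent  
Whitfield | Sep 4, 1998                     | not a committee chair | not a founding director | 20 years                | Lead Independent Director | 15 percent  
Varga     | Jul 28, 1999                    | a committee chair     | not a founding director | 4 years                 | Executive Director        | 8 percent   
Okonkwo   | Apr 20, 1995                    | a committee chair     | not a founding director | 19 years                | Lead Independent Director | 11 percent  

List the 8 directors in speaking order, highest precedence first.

Okonkwo, Osei, Whitfield, Espinoza, Salazar, Yilmaz, Varga, Saleh

By board role: Okonkwo, Osei, Whitfield, Espinoza and Salazar (Lead Independent Director); then Yilmaz, Varga and Saleh (Executive Director).
Okonkwo, Osei, Whitfield, Espinoza and Salazar are each not a founding director, so the next rule applies.
Among Okonkwo, Osei, Whitfield, Espinoza and Salazar, by date first elected to the board (earlier first): Okonkwo (Apr 20, 1995) before Osei (Feb 2, 1996) before Whitfield, Espinoza and Salazar (Sep 4, 1998).
Whitfield, Espinoza and Salazar all have equity stake 15 percent, so the next rule applies.
Among Whitfield, Espinoza and Salazar, by continuous board tenure (higher first): Whitfield (20 years) before Espinoza (15 years) before Salazar (5 years).
Among Yilmaz, Varga and Saleh, a founding director before not a founding director: Yilmaz (a founding director) before Varga and Saleh (not a founding director).
Varga and Saleh both have date first elected to the board Jul 28, 1999, so the next rule applies.
Varga and Saleh both have equity stake 8 percent, so the next rule applies.
Among Varga and Saleh, by continuous board tenure (higher first): Varga (4 years) before Saleh (2 years).
Full order: Okonkwo, Osei, Whitfield, Espinoza, Salazar, Yilmaz, Varga, Saleh.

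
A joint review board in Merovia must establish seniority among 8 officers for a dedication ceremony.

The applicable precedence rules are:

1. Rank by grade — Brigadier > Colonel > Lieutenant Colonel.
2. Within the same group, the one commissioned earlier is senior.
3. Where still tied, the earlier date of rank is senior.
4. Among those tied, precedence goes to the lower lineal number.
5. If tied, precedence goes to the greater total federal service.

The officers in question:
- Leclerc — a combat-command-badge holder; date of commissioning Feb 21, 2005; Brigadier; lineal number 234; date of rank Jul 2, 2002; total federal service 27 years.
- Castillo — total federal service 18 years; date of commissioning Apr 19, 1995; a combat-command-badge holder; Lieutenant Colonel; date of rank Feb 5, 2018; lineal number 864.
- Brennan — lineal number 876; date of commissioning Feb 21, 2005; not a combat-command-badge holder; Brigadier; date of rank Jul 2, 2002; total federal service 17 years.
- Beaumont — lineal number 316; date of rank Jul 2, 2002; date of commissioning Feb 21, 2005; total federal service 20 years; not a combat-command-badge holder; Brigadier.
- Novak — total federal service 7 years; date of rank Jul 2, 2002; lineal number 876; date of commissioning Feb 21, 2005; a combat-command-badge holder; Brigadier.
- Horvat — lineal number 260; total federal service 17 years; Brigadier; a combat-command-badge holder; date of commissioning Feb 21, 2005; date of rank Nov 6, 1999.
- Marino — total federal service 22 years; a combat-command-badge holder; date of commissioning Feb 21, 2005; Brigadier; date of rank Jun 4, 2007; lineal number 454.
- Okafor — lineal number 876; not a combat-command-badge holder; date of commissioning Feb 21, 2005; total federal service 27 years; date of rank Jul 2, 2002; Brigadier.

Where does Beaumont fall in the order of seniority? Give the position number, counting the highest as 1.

3

By grade: Horvat, Leclerc, Beaumont, Okafor, Brennan, Novak and Marino (Brigadier); then Castillo (Lieutenant Colonel).
Horvat, Leclerc, Beaumont, Okafor, Brennan, Novak and Marino all have date of commissioning Feb 21, 2005, so the next rule applies.
Among Horvat, Leclerc, Beaumont, Okafor, Brennan, Novak and Marino, by date of rank (earlier first): Horvat (Nov 6, 1999) before Leclerc, Beaumont, Okafor, Brennan and Novak (Jul 2, 2002) before Marino (Jun 4, 2007).
Among Leclerc, Beaumont, Okafor, Brennan and Novak, by lineal number (lower first): Leclerc (234) before Beaumont (316) before Okafor, Brennan and Novak (876).
Among Okafor, Brennan and Novak, by total federal service (higher first): Okafor (27 years) before Brennan (17 years) before Novak (7 years).
Order: Horvat, Leclerc, Beaumont, Okafor, Brennan, Novak, Marino, Castillo. So position 3.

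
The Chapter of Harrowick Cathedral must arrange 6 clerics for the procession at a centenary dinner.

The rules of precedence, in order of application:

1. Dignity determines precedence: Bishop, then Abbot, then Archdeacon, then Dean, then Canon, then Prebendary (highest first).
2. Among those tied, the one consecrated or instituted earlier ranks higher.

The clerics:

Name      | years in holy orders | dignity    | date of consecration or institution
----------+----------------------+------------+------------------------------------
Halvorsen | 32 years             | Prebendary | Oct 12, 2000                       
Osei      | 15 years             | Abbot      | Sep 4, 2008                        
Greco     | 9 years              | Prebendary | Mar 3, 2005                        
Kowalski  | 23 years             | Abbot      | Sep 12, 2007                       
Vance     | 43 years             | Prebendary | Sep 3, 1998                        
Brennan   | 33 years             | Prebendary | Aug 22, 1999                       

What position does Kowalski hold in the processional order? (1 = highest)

1

By dignity: Kowalski and Osei (Abbot); then Vance, Brennan, Halvorsen and Greco (Prebendary).
Among Kowalski and Osei, by date of consecration or institution (earlier first): Kowalski (Sep 12, 2007) before Osei (Sep 4, 2008).
Among Vance, Brennan, Halvorsen and Greco, by date of consecration or institution (earlier first): Vance (Sep 3, 1998) before Brennan (Aug 22, 1999) before Halvorsen (Oct 12, 2000) before Greco (Mar 3, 2005).
Order: Kowalski, Osei, Vance, Brennan, Halvorsen, Greco. So position 1.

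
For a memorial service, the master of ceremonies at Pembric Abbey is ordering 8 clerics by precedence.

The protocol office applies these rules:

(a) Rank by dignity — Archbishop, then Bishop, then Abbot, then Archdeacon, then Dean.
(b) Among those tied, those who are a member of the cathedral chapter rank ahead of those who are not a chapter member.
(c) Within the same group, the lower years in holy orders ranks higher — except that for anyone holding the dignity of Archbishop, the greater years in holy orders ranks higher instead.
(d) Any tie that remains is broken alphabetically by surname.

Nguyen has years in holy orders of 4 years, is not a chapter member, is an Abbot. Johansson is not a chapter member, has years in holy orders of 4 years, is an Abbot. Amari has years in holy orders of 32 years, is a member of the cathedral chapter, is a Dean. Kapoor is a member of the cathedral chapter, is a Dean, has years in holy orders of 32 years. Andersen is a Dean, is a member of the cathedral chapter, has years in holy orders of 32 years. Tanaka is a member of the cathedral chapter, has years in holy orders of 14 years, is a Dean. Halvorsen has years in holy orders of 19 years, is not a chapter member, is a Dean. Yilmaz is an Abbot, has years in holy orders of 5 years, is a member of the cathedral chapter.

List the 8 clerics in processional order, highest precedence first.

Yilmaz, Johansson, Nguyen, Tanaka, Amari, Andersen, Kapoor, Halvorsen

By dignity: Yilmaz, Johansson and Nguyen (Abbot); then Tanaka, Amari, Andersen, Kapoor and Halvorsen (Dean).
Among Yilmaz, Johansson and Nguyen, a member of the cathedral chapter before not a chapter member: Yilmaz (a member of the cathedral chapter) before Johansson and Nguyen (not a chapter member).
Johansson and Nguyen both have years in holy orders 4 years, so the next rule applies.
Among Johansson and Nguyen, alphabetically by surname: Johansson before Nguyen.
Among Tanaka, Amari, Andersen, Kapoor and Halvorsen, a member of the cathedral chapter before not a chapter member: Tanaka, Amari, Andersen and Kapoor (a member of the cathedral chapter) before Halvorsen (not a chapter member).
Among Tanaka, Amari, Andersen and Kapoor, by years in holy orders (lower first): Tanaka (14 years) before Amari, Andersen and Kapoor (32 years).
Among Amari, Andersen and Kapoor, alphabetically by surname: Amari before Andersen before Kapoor.
Full order: Yilmaz, Johansson, Nguyen, Tanaka, Amari, Andersen, Kapoor, Halvorsen.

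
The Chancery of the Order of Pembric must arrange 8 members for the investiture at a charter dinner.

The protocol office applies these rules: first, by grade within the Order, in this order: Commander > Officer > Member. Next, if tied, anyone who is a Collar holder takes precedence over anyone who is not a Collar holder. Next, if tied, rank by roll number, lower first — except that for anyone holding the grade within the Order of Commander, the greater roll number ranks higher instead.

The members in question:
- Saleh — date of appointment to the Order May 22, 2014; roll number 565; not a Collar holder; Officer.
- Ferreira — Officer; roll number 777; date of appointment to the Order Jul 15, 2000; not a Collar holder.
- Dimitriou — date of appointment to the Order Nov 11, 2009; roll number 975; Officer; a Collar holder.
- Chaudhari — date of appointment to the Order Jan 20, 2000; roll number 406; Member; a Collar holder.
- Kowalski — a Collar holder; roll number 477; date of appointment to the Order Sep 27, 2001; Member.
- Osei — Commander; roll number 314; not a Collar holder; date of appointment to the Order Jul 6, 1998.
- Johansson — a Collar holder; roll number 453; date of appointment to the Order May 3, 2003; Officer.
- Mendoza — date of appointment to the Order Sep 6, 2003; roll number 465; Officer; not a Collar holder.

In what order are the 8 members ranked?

Osei, Johansson, Dimitriou, Mendoza, Saleh, Ferreira, Chaudhari, Kowalski

By grade within the Order: Osei (Commander); then Johansson, Dimitriou, Mendoza, Saleh and Ferreira (Officer); then Chaudhari and Kowalski (Member).
Among Johansson, Dimitriou, Mendoza, Saleh and Ferreira, a Collar holder before not a Collar holder: Johansson and Dimitriou (a Collar holder) before Mendoza, Saleh and Ferreira (not a Collar holder).
Among Johansson and Dimitriou, by roll number (lower first): Johansson (453) before Dimitriou (975).
Among Mendoza, Saleh and Ferreira, by roll number (lower first): Mendoza (465) before Saleh (565) before Ferreira (777).
Chaudhari and Kowalski are each a Collar holder, so the next rule applies.
Among Chaudhari and Kowalski, by roll number (lower first): Chaudhari (406) before Kowalski (477).
Full order: Osei, Johansson, Dimitriou, Mendoza, Saleh, Ferreira, Chaudhari, Kowalski.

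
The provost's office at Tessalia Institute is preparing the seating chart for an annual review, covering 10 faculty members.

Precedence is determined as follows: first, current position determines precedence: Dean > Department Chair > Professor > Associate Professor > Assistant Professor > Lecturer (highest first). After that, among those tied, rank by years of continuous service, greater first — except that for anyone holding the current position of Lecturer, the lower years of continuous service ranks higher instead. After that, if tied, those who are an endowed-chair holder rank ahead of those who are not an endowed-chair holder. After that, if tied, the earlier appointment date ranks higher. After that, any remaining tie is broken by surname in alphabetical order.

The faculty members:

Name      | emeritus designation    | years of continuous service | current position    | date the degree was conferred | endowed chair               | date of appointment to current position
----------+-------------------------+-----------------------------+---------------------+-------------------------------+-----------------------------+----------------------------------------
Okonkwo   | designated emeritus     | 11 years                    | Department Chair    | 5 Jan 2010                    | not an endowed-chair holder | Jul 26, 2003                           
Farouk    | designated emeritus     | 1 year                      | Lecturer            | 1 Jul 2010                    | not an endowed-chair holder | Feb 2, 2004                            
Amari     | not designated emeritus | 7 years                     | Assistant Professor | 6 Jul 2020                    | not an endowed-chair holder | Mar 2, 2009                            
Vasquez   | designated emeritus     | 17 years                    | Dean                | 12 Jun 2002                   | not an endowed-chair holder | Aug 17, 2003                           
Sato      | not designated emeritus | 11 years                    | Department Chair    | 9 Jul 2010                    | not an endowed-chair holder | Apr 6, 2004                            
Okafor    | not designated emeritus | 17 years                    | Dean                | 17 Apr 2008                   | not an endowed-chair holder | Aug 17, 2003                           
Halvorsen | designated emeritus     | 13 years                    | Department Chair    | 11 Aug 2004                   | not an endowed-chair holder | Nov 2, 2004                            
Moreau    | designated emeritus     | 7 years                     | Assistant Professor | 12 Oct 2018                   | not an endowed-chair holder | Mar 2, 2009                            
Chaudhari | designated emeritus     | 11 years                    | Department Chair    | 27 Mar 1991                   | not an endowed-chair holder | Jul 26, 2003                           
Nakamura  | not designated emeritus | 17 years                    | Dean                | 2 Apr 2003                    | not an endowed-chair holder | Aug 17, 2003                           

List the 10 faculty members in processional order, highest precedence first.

Nakamura, Okafor, Vasquez, Halvorsen, Chaudhari, Okonkwo, Sato, Amari, Moreau, Farouk

By current position: Nakamura, Okafor and Vasquez (Dean); then Halvorsen, Chaudhari, Okonkwo and Sato (Department Chair); then Amari and Moreau (Assistant Professor); then Farouk (Lecturer).
Nakamura, Okafor and Vasquez all have years of continuous service 17 years, so the next rule applies.
Nakamura, Okafor and Vasquez are each not an endowed-chair holder, so the next rule applies.
Nakamura, Okafor and Vasquez all have date of appointment to current position Aug 17, 2003, so the next rule applies.
Among Nakamura, Okafor and Vasquez, alphabetically by surname: Nakamura before Okafor before Vasquez.
Among Halvorsen, Chaudhari, Okonkwo and Sato, by years of continuous service (higher first): Halvorsen (13 years) before Chaudhari, Okonkwo and Sato (11 years).
Chaudhari, Okonkwo and Sato are each not an endowed-chair holder, so the next rule applies.
Among Chaudhari, Okonkwo and Sato, by date of appointment to current position (earlier first): Chaudhari and Okonkwo (Jul 26, 2003) before Sato (Apr 6, 2004).
Among Chaudhari and Okonkwo, alphabetically by surname: Chaudhari before Okonkwo.
Amari and Moreau both have years of continuous service 7 years, so the next rule applies.
Amari and Moreau are each not an endowed-chair holder, so the next rule applies.
Amari and Moreau both have date of appointment to current position Mar 2, 2009, so the next rule applies.
Among Amari and Moreau, alphabetically by surname: Amari before Moreau.
Full order: Nakamura, Okafor, Vasquez, Halvorsen, Chaudhari, Okonkwo, Sato, Amari, Moreau, Farouk.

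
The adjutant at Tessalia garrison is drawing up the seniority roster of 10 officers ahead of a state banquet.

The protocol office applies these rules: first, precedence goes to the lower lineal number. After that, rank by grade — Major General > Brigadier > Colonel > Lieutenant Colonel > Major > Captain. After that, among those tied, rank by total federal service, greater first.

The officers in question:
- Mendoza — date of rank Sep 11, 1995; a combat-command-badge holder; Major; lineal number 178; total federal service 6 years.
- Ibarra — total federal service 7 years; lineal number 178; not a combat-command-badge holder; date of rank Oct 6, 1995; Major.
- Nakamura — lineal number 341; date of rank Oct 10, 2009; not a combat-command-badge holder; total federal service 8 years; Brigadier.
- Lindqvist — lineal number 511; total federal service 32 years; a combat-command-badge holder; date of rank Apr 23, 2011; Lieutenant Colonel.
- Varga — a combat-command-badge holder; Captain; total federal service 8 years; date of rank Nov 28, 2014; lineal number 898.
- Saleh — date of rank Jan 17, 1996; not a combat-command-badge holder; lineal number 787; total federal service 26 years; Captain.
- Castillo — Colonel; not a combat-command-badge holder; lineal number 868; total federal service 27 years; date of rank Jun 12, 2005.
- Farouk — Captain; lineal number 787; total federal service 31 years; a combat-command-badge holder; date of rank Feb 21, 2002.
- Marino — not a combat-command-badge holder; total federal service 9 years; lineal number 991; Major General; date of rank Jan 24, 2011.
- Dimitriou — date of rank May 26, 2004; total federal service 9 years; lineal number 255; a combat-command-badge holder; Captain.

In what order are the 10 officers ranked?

Ibarra, Mendoza, Dimitriou, Nakamura, Lindqvist, Farouk, Saleh, Castillo, Varga, Marino

By lineal number (lower first): Ibarra and Mendoza (both 178); then Dimitriou (255); then Nakamura (341); then Lindqvist (511); then Farouk and Saleh (both 787); then Castillo (868); then Varga (898); then Marino (991).
Ibarra and Mendoza are each Major, so the next rule applies.
Among Ibarra and Mendoza, by total federal service (higher first): Ibarra (7 years) before Mendoza (6 years).
Farouk and Saleh are each Captain, so the next rule applies.
Among Farouk and Saleh, by total federal service (higher first): Farouk (31 years) before Saleh (26 years).
Full order: Ibarra, Mendoza, Dimitriou, Nakamura, Lindqvist, Farouk, Saleh, Castillo, Varga, Marino.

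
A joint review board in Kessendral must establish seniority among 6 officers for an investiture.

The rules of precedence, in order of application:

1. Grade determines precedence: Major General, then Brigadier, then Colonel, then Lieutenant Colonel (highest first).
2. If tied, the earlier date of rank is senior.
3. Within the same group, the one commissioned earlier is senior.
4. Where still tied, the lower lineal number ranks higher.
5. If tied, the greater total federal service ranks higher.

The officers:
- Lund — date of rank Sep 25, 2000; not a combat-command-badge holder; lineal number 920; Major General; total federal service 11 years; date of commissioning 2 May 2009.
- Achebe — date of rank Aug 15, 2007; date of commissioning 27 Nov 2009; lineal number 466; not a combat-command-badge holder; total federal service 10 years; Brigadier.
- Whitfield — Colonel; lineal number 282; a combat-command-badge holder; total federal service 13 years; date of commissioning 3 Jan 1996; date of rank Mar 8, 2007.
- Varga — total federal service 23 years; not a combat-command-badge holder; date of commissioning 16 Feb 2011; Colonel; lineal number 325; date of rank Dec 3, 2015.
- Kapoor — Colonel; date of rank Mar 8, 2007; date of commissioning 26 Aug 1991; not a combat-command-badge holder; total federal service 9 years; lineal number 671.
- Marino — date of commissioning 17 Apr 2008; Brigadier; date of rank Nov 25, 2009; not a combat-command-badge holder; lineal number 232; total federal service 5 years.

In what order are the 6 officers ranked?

Lund, Achebe, Marino, Kapoor, Whitfield, Varga

By grade: Lund (Major General); then Achebe and Marino (Brigadier); then Kapoor, Whitfield and Varga (Colonel).
Among Achebe and Marino, by date of rank (earlier first): Achebe (Aug 15, 2007) before Marino (Nov 25, 2009).
Among Kapoor, Whitfield and Varga, by date of rank (earlier first): Kapoor and Whitfield (Mar 8, 2007) before Varga (Dec 3, 2015).
Among Kapoor and Whitfield, by date of commissioning (earlier first): Kapoor (26 Aug 1991) before Whitfield (3 Jan 1996).
Full order: Lund, Achebe, Marino, Kapoor, Whitfield, Varga.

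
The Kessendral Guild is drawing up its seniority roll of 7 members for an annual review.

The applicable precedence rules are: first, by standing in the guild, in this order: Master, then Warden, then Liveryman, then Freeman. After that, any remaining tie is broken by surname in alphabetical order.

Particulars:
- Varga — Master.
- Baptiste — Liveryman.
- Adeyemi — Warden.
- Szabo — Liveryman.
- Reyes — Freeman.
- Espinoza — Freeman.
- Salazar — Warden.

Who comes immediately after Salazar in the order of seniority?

By standing in the guild: Varga (Master); then Adeyemi and Salazar (Warden); then Baptiste and Szabo (Liveryman); then Espinoza and Reyes (Freeman).
Among Adeyemi and Salazar, alphabetically by surname: Adeyemi before Salazar.
Among Baptiste and Szabo, alphabetically by surname: Baptiste before Szabo.
Among Espinoza and Reyes, alphabetically by surname: Espinoza before Reyes.
Order: Varga, Adeyemi, Salazar, Baptiste, Szabo, Espinoza, Reyes.

Baptiste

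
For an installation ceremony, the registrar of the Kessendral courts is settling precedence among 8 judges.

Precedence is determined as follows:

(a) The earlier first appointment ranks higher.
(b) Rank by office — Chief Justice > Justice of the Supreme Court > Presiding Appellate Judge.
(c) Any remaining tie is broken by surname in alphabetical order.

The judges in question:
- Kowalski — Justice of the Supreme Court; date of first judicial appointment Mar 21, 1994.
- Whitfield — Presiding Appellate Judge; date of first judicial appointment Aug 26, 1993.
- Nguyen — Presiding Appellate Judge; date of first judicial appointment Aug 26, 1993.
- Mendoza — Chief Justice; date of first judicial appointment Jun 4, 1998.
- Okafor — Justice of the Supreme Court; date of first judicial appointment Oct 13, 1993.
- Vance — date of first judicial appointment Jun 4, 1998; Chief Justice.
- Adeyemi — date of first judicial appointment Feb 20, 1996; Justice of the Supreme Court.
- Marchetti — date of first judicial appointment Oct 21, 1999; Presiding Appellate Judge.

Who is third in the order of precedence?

By date of first judicial appointment (earlier first): Nguyen and Whitfield (both Aug 26, 1993); then Okafor (Oct 13, 1993); then Kowalski (Mar 21, 1994); then Adeyemi (Feb 20, 1996); then Mendoza and Vance (both Jun 4, 1998); then Marchetti (Oct 21, 1999).
Nguyen and Whitfield are each Presiding Appellate Judge, so the next rule applies.
Among Nguyen and Whitfield, alphabetically by surname: Nguyen before Whitfield.
Mendoza and Vance are each Chief Justice, so the next rule applies.
Among Mendoza and Vance, alphabetically by surname: Mendoza before Vance.
Order: Nguyen, Whitfield, Okafor, Kowalski, Adeyemi, Mendoza, Vance, Marchetti.

Okafor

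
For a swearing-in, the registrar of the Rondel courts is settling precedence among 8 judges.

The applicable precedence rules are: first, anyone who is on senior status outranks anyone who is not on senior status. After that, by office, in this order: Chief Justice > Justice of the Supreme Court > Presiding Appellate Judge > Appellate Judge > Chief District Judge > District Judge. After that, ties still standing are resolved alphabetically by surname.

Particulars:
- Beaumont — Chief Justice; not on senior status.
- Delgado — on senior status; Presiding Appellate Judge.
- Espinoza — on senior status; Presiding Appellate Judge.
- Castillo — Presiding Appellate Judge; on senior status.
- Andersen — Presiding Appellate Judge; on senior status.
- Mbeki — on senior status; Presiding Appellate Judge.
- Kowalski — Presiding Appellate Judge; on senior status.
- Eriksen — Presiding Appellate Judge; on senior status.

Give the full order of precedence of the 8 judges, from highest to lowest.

Andersen, Castillo, Delgado, Eriksen, Espinoza, Kowalski, Mbeki, Beaumont

By the first rule: Andersen, Castillo, Delgado, Eriksen, Espinoza, Kowalski and Mbeki (each on senior status); then Beaumont (not on senior status).
Andersen, Castillo, Delgado, Eriksen, Espinoza, Kowalski and Mbeki are each Presiding Appellate Judge, so the next rule applies.
Among Andersen, Castillo, Delgado, Eriksen, Espinoza, Kowalski and Mbeki, alphabetically by surname: Andersen before Castillo before Delgado before Eriksen before Espinoza before Kowalski before Mbeki.
Full order: Andersen, Castillo, Delgado, Eriksen, Espinoza, Kowalski, Mbeki, Beaumont.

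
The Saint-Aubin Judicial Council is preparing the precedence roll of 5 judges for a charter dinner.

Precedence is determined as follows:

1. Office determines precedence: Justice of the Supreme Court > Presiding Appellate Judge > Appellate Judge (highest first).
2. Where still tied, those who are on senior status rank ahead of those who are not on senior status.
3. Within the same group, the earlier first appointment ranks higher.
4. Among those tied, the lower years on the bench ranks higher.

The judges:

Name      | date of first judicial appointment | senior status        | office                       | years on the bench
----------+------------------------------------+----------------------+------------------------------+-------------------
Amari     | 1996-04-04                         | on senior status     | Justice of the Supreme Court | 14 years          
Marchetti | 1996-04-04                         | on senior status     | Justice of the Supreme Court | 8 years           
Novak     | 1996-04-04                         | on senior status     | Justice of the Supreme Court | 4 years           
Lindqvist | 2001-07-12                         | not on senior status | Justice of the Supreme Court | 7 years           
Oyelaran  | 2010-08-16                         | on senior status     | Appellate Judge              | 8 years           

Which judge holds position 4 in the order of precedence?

Lindqvist

By office: Novak, Marchetti, Amari and Lindqvist (Justice of the Supreme Court); then Oyelaran (Appellate Judge).
Among Novak, Marchetti, Amari and Lindqvist, on senior status before not on senior status: Novak, Marchetti and Amari (on senior status) before Lindqvist (not on senior status).
Novak, Marchetti and Amari all have date of first judicial appointment 1996-04-04, so the next rule applies.
Among Novak, Marchetti and Amari, by years on the bench (lower first): Novak (4 years) before Marchetti (8 years) before Amari (14 years).
Order: Novak, Marchetti, Amari, Lindqvist, Oyelaran.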